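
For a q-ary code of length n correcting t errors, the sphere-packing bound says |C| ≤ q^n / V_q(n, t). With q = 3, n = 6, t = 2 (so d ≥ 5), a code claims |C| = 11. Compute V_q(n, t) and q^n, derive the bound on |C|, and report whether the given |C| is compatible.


V_q(n, t) = 73, q^n = 729, Hamming bound = 9, |C| = 11 > bound (violated).

Step 1: Compute V_q(n, t) = Σ_{j=0}^2 C(n, j) (q−1)^j.
  j = 0: C(6,0)·(2)^0 = 1·1 = 1.
  j = 1: C(6,1)·(2)^1 = 6·2 = 12.
  j = 2: C(6,2)·(2)^2 = 15·4 = 60.
  V_q(n, t) = 1 + 12 + 60 = 73.
Step 2: q^n = 3^6 = 729.
Step 3: Hamming bound ⌊q^n / V_q(n,t)⌋ = ⌊729/73⌋ = 9.
Step 4: Compare |C| = 11 to 9: violated.
The claimed |C| lies above the Hamming bound, so no 3-ary code of length 6 with d ≥ 5 can have 11 codewords.


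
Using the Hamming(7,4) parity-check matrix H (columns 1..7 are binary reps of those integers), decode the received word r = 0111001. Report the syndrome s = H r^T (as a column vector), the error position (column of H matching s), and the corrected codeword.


s = (0, 1, 0)^T, error position = 2, corrected codeword c = 0011001

Compute s = H r^T mod 2 one row at a time:
  s_1 = 1 + 0 + 0 + 1 = 2 ≡ 0 (mod 2).
  s_2 = 1 + 1 + 0 + 1 = 3 ≡ 1 (mod 2).
  s_3 = 0 + 1 + 0 + 1 = 2 ≡ 0 (mod 2).
s = (0, 1, 0)^T — this equals column 2 of H (binary 010), so error is at position 2.
Correct: flip bit 2 of r = 0111001 to get c = 0011001.


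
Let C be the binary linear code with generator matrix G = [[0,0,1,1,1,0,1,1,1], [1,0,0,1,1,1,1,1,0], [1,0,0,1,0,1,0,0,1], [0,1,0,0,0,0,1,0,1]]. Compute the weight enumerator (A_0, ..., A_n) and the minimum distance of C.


Weight distribution: A_0 = 1, A_2 = 1, A_3 = 2, A_4 = 3, A_5 = 4, A_6 = 3, A_7 = 2. Minimum distance d = 2.

Enumerate all 2^4 = 16 messages m ∈ F_2^4.
For each, compute codeword c = mG in F_2^9, then tally its weight.
  m = 0000 → c = 000000000, weight = 0.
  m = 1000 → c = 001110111, weight = 6.
  m = 0100 → c = 100111110, weight = 6.
  m = 1100 → c = 101001001, weight = 4.
  m = 0010 → c = 100101001, weight = 4.
  m = 1010 → c = 101011110, weight = 6.
  m = 0110 → c = 000010111, weight = 4.
  m = 1110 → c = 001100000, weight = 2.
  m = 0001 → c = 010000101, weight = 3.
  m = 1001 → c = 011110010, weight = 5.
  m = 0101 → c = 110111011, weight = 7.
  m = 1101 → c = 111001100, weight = 5.
  m = 0011 → c = 110101100, weight = 5.
  m = 1011 → c = 111011011, weight = 7.
  m = 0111 → c = 010010010, weight = 3.
  m = 1111 → c = 011100101, weight = 5.
Tally weights:
  weight 0: 1 codewords.
  weight 2: 1 codewords.
  weight 3: 2 codewords.
  weight 4: 3 codewords.
  weight 5: 4 codewords.
  weight 6: 3 codewords.
  weight 7: 2 codewords.
Minimum distance d = smallest w > 0 with A_w > 0 = 2.
Sanity: Σ A_w = 16 = 2^4 = 16 ✓.


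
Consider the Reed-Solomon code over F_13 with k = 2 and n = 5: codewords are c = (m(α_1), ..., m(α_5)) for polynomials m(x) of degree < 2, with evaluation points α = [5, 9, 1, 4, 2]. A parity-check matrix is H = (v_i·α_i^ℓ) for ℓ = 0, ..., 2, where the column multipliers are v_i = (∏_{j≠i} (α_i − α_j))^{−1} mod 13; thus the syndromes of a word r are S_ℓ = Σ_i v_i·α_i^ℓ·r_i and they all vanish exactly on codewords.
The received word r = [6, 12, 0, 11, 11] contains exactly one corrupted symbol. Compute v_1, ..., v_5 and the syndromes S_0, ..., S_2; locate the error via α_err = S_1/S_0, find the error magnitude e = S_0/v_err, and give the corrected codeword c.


S = (12, 11, 9), error at position 5, error magnitude e = 3, c = [6, 12, 0, 11, 8].

Step 1: column multipliers v_i = (∏_{j≠i}(α_i − α_j))^{−1} mod 13.
  i = 1 (α = 5): (5−9)(5−1)(5−4)(5−2) = (−4)·4·1·3 = −48 ≡ 4, so v_1 = 4^{−1} = 10 (mod 13).
  i = 2 (α = 9): (9−5)(9−1)(9−4)(9−2) = 4·8·5·7 = 1120 ≡ 2, so v_2 = 2^{−1} = 7 (mod 13).
  i = 3 (α = 1): (1−5)(1−9)(1−4)(1−2) = (−4)·(−8)·(−3)·(−1) = 96 ≡ 5, so v_3 = 5^{−1} = 8 (mod 13).
  i = 4 (α = 4): (4−5)(4−9)(4−1)(4−2) = (−1)·(−5)·3·2 = 30 ≡ 4, so v_4 = 4^{−1} = 10 (mod 13).
  i = 5 (α = 2): (2−5)(2−9)(2−1)(2−4) = (−3)·(−7)·1·(−2) = −42 ≡ 10, so v_5 = 10^{−1} = 4 (mod 13).
  v = [10, 7, 8, 10, 4].
Step 2: syndromes of r = [6, 12, 0, 11, 11] (all sums mod 13).
  S_0 = Σ v_i r_i = 10·6 + 7·12 + 8·0 + 10·11 + 4·11 = 298 ≡ 12.
  S_1 = Σ v_i α_i r_i = 10·5·6 + 7·9·12 + 8·1·0 + 10·4·11 + 4·2·11 = 1584 ≡ 11.
  α_i^2 mod 13 = [12, 3, 1, 3, 4].
  S_2 = Σ v_i α_i^2 r_i = 10·12·6 + 7·3·12 + 8·1·0 + 10·3·11 + 4·4·11 = 1478 ≡ 9.
  S = (12, 11, 9) ≠ 0, so r is not a codeword (an error is present).
Step 3: locate the error. For a single error e at position i, S_ℓ = v_i·e·α_i^ℓ, so α_err = S_1/S_0.
  S_0^{−1} = 12^{−1} = 12 (mod 13), so α_err = 11·12 = 132 ≡ 2 = α_5. Error position i = 5.
  Consistency check: S_2/S_1 = 9·6 = 54 ≡ 2 = α_err ✓ (single-error assumption holds).
Step 4: error magnitude e = S_0/v_5 = S_0·∏_{j≠5}(α_5 − α_j) = 12·10 = 120 ≡ 3 (mod 13).
Step 5: correct position 5: c_5 = r_5 − e = 11 − 3 ≡ 8 (mod 13). Hence c = [6, 12, 0, 11, 8].
  Check: interpolating c through the α_i gives m(x) = 5 + 8·x (degree < 2) with m(α_i) = c_i for every i, so c is indeed a codeword.


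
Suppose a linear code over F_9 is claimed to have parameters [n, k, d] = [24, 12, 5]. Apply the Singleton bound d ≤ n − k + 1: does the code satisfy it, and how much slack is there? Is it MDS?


Singleton RHS = n − k + 1 = 13, slack = 8, bound satisfied, not MDS.

Singleton bound: d ≤ n − k + 1.
Here n = 24, k = 12, so n − k + 1 = 13.
Given d = 5, check d ≤ 13: YES.
Slack = (n − k + 1) − d = 8.
The code is NOT MDS (slack = 8 > 0).
Description: the claimed parameters are [24, 12, 5]_9; such a code would be non-MDS.


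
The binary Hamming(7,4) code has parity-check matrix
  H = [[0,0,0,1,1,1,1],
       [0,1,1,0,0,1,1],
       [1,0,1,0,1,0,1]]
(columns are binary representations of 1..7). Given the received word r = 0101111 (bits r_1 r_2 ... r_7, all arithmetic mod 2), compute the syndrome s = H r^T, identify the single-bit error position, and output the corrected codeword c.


s = (0, 1, 0)^T, error position = 2, corrected codeword c = 0001111

Compute s = H r^T mod 2 one row at a time:
  s_1 = 1 + 1 + 1 + 1 = 4 ≡ 0 (mod 2).
  s_2 = 1 + 0 + 1 + 1 = 3 ≡ 1 (mod 2).
  s_3 = 0 + 0 + 1 + 1 = 2 ≡ 0 (mod 2).
s = (0, 1, 0)^T — this equals column 2 of H (binary 010), so error is at position 2.
Correct: flip bit 2 of r = 0101111 to get c = 0001111.


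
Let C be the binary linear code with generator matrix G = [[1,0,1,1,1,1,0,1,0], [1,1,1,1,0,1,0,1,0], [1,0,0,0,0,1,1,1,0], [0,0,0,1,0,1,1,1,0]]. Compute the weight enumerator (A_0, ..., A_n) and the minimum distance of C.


Weight distribution: A_0 = 1, A_2 = 2, A_4 = 9, A_6 = 4. Minimum distance d = 2.

Enumerate all 2^4 = 16 messages m ∈ F_2^4.
For each, compute codeword c = mG in F_2^9, then tally its weight.
  m = 0000 → c = 000000000, weight = 0.
  m = 1000 → c = 101111010, weight = 6.
  m = 0100 → c = 111101010, weight = 6.
  m = 1100 → c = 010010000, weight = 2.
  m = 0010 → c = 100001110, weight = 4.
  m = 1010 → c = 001110100, weight = 4.
  m = 0110 → c = 011100100, weight = 4.
  m = 1110 → c = 110011110, weight = 6.
  m = 0001 → c = 000101110, weight = 4.
  m = 1001 → c = 101010100, weight = 4.
  m = 0101 → c = 111000100, weight = 4.
  m = 1101 → c = 010111110, weight = 6.
  m = 0011 → c = 100100000, weight = 2.
  m = 1011 → c = 001011010, weight = 4.
  m = 0111 → c = 011001010, weight = 4.
  m = 1111 → c = 110110000, weight = 4.
Tally weights:
  weight 0: 1 codewords.
  weight 2: 2 codewords.
  weight 4: 9 codewords.
  weight 6: 4 codewords.
Minimum distance d = smallest w > 0 with A_w > 0 = 2.
Sanity: Σ A_w = 16 = 2^4 = 16 ✓.


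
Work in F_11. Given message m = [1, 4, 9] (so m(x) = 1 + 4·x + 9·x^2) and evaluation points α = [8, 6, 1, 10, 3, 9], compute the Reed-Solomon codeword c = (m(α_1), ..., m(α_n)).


c = [4, 8, 3, 6, 6, 7]

Message polynomial: m(x) = 1 + 4·x + 9·x^2 (mod 11).
For each evaluation point α_i, compute m(α_i) mod 11:
  α_1 = 8: Horner steps 9 → 10 → 4, so m(8) = 4.
  α_2 = 6: Horner steps 9 → 3 → 8, so m(6) = 8.
  α_3 = 1: Horner steps 9 → 2 → 3, so m(1) = 3.
  α_4 = 10: Horner steps 9 → 6 → 6, so m(10) = 6.
  α_5 = 3: Horner steps 9 → 9 → 6, so m(3) = 6.
  α_6 = 9: Horner steps 9 → 8 → 7, so m(9) = 7.
Codeword c = [4, 8, 3, 6, 6, 7] ∈ F_11^6.


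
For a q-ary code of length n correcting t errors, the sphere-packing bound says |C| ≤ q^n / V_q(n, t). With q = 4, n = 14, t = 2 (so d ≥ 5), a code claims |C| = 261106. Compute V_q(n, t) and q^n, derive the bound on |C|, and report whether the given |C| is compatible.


V_q(n, t) = 862, q^n = 268435456, Hamming bound = 311410, |C| = 261106 ≤ bound (satisfied).

Step 1: Compute V_q(n, t) = Σ_{j=0}^2 C(n, j) (q−1)^j.
  j = 0: C(14,0)·(3)^0 = 1·1 = 1.
  j = 1: C(14,1)·(3)^1 = 14·3 = 42.
  j = 2: C(14,2)·(3)^2 = 91·9 = 819.
  V_q(n, t) = 1 + 42 + 819 = 862.
Step 2: q^n = 4^14 = 268435456.
Step 3: Hamming bound ⌊q^n / V_q(n,t)⌋ = ⌊268435456/862⌋ = 311410.
Step 4: Compare |C| = 261106 to 311410: satisfied.
The claimed |C| lies below the Hamming bound.


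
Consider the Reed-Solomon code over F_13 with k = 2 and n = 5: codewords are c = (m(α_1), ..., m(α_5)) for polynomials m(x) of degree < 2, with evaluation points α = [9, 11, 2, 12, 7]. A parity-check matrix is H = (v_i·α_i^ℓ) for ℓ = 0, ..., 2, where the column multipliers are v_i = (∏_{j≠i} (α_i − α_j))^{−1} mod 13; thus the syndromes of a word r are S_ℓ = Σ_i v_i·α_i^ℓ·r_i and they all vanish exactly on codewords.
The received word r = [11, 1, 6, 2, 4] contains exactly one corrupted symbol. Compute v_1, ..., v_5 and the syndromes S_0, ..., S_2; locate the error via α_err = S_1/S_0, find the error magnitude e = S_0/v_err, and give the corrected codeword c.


S = (8, 10, 6), error at position 2, error magnitude e = 9, c = [11, 5, 6, 2, 4].

Step 1: column multipliers v_i = (∏_{j≠i}(α_i − α_j))^{−1} mod 13.
  i = 1 (α = 9): (9−11)(9−2)(9−12)(9−7) = (−2)·7·(−3)·2 = 84 ≡ 6, so v_1 = 6^{−1} = 11 (mod 13).
  i = 2 (α = 11): (11−9)(11−2)(11−12)(11−7) = 2·9·(−1)·4 = −72 ≡ 6, so v_2 = 6^{−1} = 11 (mod 13).
  i = 3 (α = 2): (2−9)(2−11)(2−12)(2−7) = (−7)·(−9)·(−10)·(−5) = 3150 ≡ 4, so v_3 = 4^{−1} = 10 (mod 13).
  i = 4 (α = 12): (12−9)(12−11)(12−2)(12−7) = 3·1·10·5 = 150 ≡ 7, so v_4 = 7^{−1} = 2 (mod 13).
  i = 5 (α = 7): (7−9)(7−11)(7−2)(7−12) = (−2)·(−4)·5·(−5) = −200 ≡ 8, so v_5 = 8^{−1} = 5 (mod 13).
  v = [11, 11, 10, 2, 5].
Step 2: syndromes of r = [11, 1, 6, 2, 4] (all sums mod 13).
  S_0 = Σ v_i r_i = 11·11 + 11·1 + 10·6 + 2·2 + 5·4 = 216 ≡ 8.
  S_1 = Σ v_i α_i r_i = 11·9·11 + 11·11·1 + 10·2·6 + 2·12·2 + 5·7·4 = 1518 ≡ 10.
  α_i^2 mod 13 = [3, 4, 4, 1, 10].
  S_2 = Σ v_i α_i^2 r_i = 11·3·11 + 11·4·1 + 10·4·6 + 2·1·2 + 5·10·4 = 851 ≡ 6.
  S = (8, 10, 6) ≠ 0, so r is not a codeword (an error is present).
Step 3: locate the error. For a single error e at position i, S_ℓ = v_i·e·α_i^ℓ, so α_err = S_1/S_0.
  S_0^{−1} = 8^{−1} = 5 (mod 13), so α_err = 10·5 = 50 ≡ 11 = α_2. Error position i = 2.
  Consistency check: S_2/S_1 = 6·4 = 24 ≡ 11 = α_err ✓ (single-error assumption holds).
Step 4: error magnitude e = S_0/v_2 = S_0·∏_{j≠2}(α_2 − α_j) = 8·6 = 48 ≡ 9 (mod 13).
Step 5: correct position 2: c_2 = r_2 − e = 1 − 9 ≡ 5 (mod 13). Hence c = [11, 5, 6, 2, 4].
  Check: interpolating c through the α_i gives m(x) = 12 + 10·x (degree < 2) with m(α_i) = c_i for every i, so c is indeed a codeword.


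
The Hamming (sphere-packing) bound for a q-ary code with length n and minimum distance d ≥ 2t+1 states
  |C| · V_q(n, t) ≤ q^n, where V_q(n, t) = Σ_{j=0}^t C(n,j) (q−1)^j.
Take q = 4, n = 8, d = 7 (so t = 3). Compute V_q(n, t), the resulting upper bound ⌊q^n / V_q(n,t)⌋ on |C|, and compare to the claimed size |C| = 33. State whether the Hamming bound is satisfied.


V_q(n, t) = 1789, q^n = 65536, Hamming bound = 36, |C| = 33 ≤ bound (satisfied).

Step 1: Compute V_q(n, t) = Σ_{j=0}^3 C(n, j) (q−1)^j.
  j = 0: C(8,0)·(3)^0 = 1·1 = 1.
  j = 1: C(8,1)·(3)^1 = 8·3 = 24.
  j = 2: C(8,2)·(3)^2 = 28·9 = 252.
  j = 3: C(8,3)·(3)^3 = 56·27 = 1512.
  V_q(n, t) = 1 + 24 + 252 + 1512 = 1789.
Step 2: q^n = 4^8 = 65536.
Step 3: Hamming bound ⌊q^n / V_q(n,t)⌋ = ⌊65536/1789⌋ = 36.
Step 4: Compare |C| = 33 to 36: satisfied.
The claimed |C| lies below the Hamming bound.


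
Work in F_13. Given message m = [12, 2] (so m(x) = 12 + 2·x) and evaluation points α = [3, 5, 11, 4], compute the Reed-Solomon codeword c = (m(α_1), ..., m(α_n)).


c = [5, 9, 8, 7]

Message polynomial: m(x) = 12 + 2·x (mod 13).
For each evaluation point α_i, compute m(α_i) mod 13:
  α_1 = 3: Horner steps 2 → 5, so m(3) = 5.
  α_2 = 5: Horner steps 2 → 9, so m(5) = 9.
  α_3 = 11: Horner steps 2 → 8, so m(11) = 8.
  α_4 = 4: Horner steps 2 → 7, so m(4) = 7.
Codeword c = [5, 9, 8, 7] ∈ F_13^4.


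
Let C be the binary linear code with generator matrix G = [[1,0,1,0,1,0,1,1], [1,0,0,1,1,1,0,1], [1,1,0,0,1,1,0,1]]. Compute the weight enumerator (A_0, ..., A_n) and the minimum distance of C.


Weight distribution: A_0 = 1, A_2 = 1, A_4 = 2, A_5 = 3, A_7 = 1. Minimum distance d = 2.

Enumerate all 2^3 = 8 messages m ∈ F_2^3.
For each, compute codeword c = mG in F_2^8, then tally its weight.
  m = 000 → c = 00000000, weight = 0.
  m = 100 → c = 10101011, weight = 5.
  m = 010 → c = 10011101, weight = 5.
  m = 110 → c = 00110110, weight = 4.
  m = 001 → c = 11001101, weight = 5.
  m = 101 → c = 01100110, weight = 4.
  m = 011 → c = 01010000, weight = 2.
  m = 111 → c = 11111011, weight = 7.
Tally weights:
  weight 0: 1 codewords.
  weight 2: 1 codewords.
  weight 4: 2 codewords.
  weight 5: 3 codewords.
  weight 7: 1 codewords.
Minimum distance d = smallest w > 0 with A_w > 0 = 2.
Sanity: Σ A_w = 8 = 2^3 = 8 ✓.


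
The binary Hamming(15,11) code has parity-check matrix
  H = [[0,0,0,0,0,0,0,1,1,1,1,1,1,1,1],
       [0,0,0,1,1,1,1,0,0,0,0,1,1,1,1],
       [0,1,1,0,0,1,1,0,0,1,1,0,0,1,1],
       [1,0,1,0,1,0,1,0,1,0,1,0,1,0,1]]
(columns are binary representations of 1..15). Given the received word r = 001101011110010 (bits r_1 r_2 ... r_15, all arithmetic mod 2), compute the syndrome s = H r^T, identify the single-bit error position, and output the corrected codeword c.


s = (1, 1, 1, 1)^T, error position = 15, corrected codeword c = 001101011110011

Compute s = H r^T mod 2 one row at a time:
  s_1 = 1 + 1 + 1 + 1 + 0 + 0 + 1 + 0 = 5 ≡ 1 (mod 2).
  s_2 = 1 + 0 + 1 + 0 + 0 + 0 + 1 + 0 = 3 ≡ 1 (mod 2).
  s_3 = 0 + 1 + 1 + 0 + 1 + 1 + 1 + 0 = 5 ≡ 1 (mod 2).
  s_4 = 0 + 1 + 0 + 0 + 1 + 1 + 0 + 0 = 3 ≡ 1 (mod 2).
s = (1, 1, 1, 1)^T — this equals column 15 of H (binary 1111), so error is at position 15.
Correct: flip bit 15 of r = 001101011110010 to get c = 001101011110011.


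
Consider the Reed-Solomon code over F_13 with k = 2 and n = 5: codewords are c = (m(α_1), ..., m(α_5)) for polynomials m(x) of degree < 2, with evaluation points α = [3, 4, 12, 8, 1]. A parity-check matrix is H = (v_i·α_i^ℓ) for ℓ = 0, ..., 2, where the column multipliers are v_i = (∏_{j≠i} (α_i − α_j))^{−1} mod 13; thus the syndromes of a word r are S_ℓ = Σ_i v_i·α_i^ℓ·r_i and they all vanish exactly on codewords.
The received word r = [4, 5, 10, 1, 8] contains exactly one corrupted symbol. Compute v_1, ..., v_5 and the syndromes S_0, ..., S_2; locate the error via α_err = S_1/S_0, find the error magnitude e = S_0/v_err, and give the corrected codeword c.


S = (11, 7, 8), error at position 1, error magnitude e = 11, c = [6, 5, 10, 1, 8].

Step 1: column multipliers v_i = (∏_{j≠i}(α_i − α_j))^{−1} mod 13.
  i = 1 (α = 3): (3−4)(3−12)(3−8)(3−1) = (−1)·(−9)·(−5)·2 = −90 ≡ 1, so v_1 = 1^{−1} = 1 (mod 13).
  i = 2 (α = 4): (4−3)(4−12)(4−8)(4−1) = 1·(−8)·(−4)·3 = 96 ≡ 5, so v_2 = 5^{−1} = 8 (mod 13).
  i = 3 (α = 12): (12−3)(12−4)(12−8)(12−1) = 9·8·4·11 = 3168 ≡ 9, so v_3 = 9^{−1} = 3 (mod 13).
  i = 4 (α = 8): (8−3)(8−4)(8−12)(8−1) = 5·4·(−4)·7 = −560 ≡ 12, so v_4 = 12^{−1} = 12 (mod 13).
  i = 5 (α = 1): (1−3)(1−4)(1−12)(1−8) = (−2)·(−3)·(−11)·(−7) = 462 ≡ 7, so v_5 = 7^{−1} = 2 (mod 13).
  v = [1, 8, 3, 12, 2].
Step 2: syndromes of r = [4, 5, 10, 1, 8] (all sums mod 13).
  S_0 = Σ v_i r_i = 1·4 + 8·5 + 3·10 + 12·1 + 2·8 = 102 ≡ 11.
  S_1 = Σ v_i α_i r_i = 1·3·4 + 8·4·5 + 3·12·10 + 12·8·1 + 2·1·8 = 644 ≡ 7.
  α_i^2 mod 13 = [9, 3, 1, 12, 1].
  S_2 = Σ v_i α_i^2 r_i = 1·9·4 + 8·3·5 + 3·1·10 + 12·12·1 + 2·1·8 = 346 ≡ 8.
  S = (11, 7, 8) ≠ 0, so r is not a codeword (an error is present).
Step 3: locate the error. For a single error e at position i, S_ℓ = v_i·e·α_i^ℓ, so α_err = S_1/S_0.
  S_0^{−1} = 11^{−1} = 6 (mod 13), so α_err = 7·6 = 42 ≡ 3 = α_1. Error position i = 1.
  Consistency check: S_2/S_1 = 8·2 = 16 ≡ 3 = α_err ✓ (single-error assumption holds).
Step 4: error magnitude e = S_0/v_1 = S_0·∏_{j≠1}(α_1 − α_j) = 11·1 = 11 ≡ 11 (mod 13).
Step 5: correct position 1: c_1 = r_1 − e = 4 − 11 ≡ 6 (mod 13). Hence c = [6, 5, 10, 1, 8].
  Check: interpolating c through the α_i gives m(x) = 9 + 12·x (degree < 2) with m(α_i) = c_i for every i, so c is indeed a codeword.


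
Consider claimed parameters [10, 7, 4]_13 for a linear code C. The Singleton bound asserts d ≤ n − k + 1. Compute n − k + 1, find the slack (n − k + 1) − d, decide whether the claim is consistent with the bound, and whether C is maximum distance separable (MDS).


Singleton RHS = n − k + 1 = 4, slack = 0, bound satisfied, MDS.

Singleton bound: d ≤ n − k + 1.
Here n = 10, k = 7, so n − k + 1 = 4.
Given d = 4, check d ≤ 4: YES.
Slack = (n − k + 1) − d = 0.
The code is MDS (slack = 0).
Description: the claimed parameters are [10, 7, 4]_13; such a code would be MDS (meets Singleton bound).


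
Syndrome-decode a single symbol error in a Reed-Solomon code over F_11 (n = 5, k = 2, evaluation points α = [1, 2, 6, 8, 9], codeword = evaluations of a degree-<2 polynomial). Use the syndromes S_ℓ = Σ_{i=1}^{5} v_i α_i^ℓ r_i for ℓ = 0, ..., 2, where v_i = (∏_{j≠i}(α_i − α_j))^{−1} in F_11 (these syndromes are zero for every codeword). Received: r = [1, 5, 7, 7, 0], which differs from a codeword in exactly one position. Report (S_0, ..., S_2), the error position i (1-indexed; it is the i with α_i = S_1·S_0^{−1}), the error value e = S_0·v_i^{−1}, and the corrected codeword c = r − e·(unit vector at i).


S = (3, 7, 9), error at position 3, error magnitude e = 8, c = [1, 5, 10, 7, 0].

Step 1: column multipliers v_i = (∏_{j≠i}(α_i − α_j))^{−1} mod 11.
  i = 1 (α = 1): (1−2)(1−6)(1−8)(1−9) = (−1)·(−5)·(−7)·(−8) = 280 ≡ 5, so v_1 = 5^{−1} = 9 (mod 11).
  i = 2 (α = 2): (2−1)(2−6)(2−8)(2−9) = 1·(−4)·(−6)·(−7) = −168 ≡ 8, so v_2 = 8^{−1} = 7 (mod 11).
  i = 3 (α = 6): (6−1)(6−2)(6−8)(6−9) = 5·4·(−2)·(−3) = 120 ≡ 10, so v_3 = 10^{−1} = 10 (mod 11).
  i = 4 (α = 8): (8−1)(8−2)(8−6)(8−9) = 7·6·2·(−1) = −84 ≡ 4, so v_4 = 4^{−1} = 3 (mod 11).
  i = 5 (α = 9): (9−1)(9−2)(9−6)(9−8) = 8·7·3·1 = 168 ≡ 3, so v_5 = 3^{−1} = 4 (mod 11).
  v = [9, 7, 10, 3, 4].
Step 2: syndromes of r = [1, 5, 7, 7, 0] (all sums mod 11).
  S_0 = Σ v_i r_i = 9·1 + 7·5 + 10·7 + 3·7 + 4·0 = 135 ≡ 3.
  S_1 = Σ v_i α_i r_i = 9·1·1 + 7·2·5 + 10·6·7 + 3·8·7 + 4·9·0 = 667 ≡ 7.
  α_i^2 mod 11 = [1, 4, 3, 9, 4].
  S_2 = Σ v_i α_i^2 r_i = 9·1·1 + 7·4·5 + 10·3·7 + 3·9·7 + 4·4·0 = 548 ≡ 9.
  S = (3, 7, 9) ≠ 0, so r is not a codeword (an error is present).
Step 3: locate the error. For a single error e at position i, S_ℓ = v_i·e·α_i^ℓ, so α_err = S_1/S_0.
  S_0^{−1} = 3^{−1} = 4 (mod 11), so α_err = 7·4 = 28 ≡ 6 = α_3. Error position i = 3.
  Consistency check: S_2/S_1 = 9·8 = 72 ≡ 6 = α_err ✓ (single-error assumption holds).
Step 4: error magnitude e = S_0/v_3 = S_0·∏_{j≠3}(α_3 − α_j) = 3·10 = 30 ≡ 8 (mod 11).
Step 5: correct position 3: c_3 = r_3 − e = 7 − 8 ≡ 10 (mod 11). Hence c = [1, 5, 10, 7, 0].
  Check: interpolating c through the α_i gives m(x) = 8 + 4·x (degree < 2) with m(α_i) = c_i for every i, so c is indeed a codeword.


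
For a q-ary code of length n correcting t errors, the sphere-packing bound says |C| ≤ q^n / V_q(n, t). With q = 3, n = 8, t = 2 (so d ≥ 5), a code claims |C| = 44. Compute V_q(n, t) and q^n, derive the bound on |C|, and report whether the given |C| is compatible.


V_q(n, t) = 129, q^n = 6561, Hamming bound = 50, |C| = 44 ≤ bound (satisfied).

Step 1: Compute V_q(n, t) = Σ_{j=0}^2 C(n, j) (q−1)^j.
  j = 0: C(8,0)·(2)^0 = 1·1 = 1.
  j = 1: C(8,1)·(2)^1 = 8·2 = 16.
  j = 2: C(8,2)·(2)^2 = 28·4 = 112.
  V_q(n, t) = 1 + 16 + 112 = 129.
Step 2: q^n = 3^8 = 6561.
Step 3: Hamming bound ⌊q^n / V_q(n,t)⌋ = ⌊6561/129⌋ = 50.
Step 4: Compare |C| = 44 to 50: satisfied.
The claimed |C| lies below the Hamming bound.


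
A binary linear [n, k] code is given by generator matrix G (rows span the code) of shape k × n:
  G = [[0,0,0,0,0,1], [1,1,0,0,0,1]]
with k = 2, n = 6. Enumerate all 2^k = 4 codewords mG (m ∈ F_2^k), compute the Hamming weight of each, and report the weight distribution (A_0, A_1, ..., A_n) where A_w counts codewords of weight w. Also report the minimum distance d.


Weight distribution: A_0 = 1, A_1 = 1, A_2 = 1, A_3 = 1. Minimum distance d = 1.

Enumerate all 2^2 = 4 messages m ∈ F_2^2.
For each, compute codeword c = mG in F_2^6, then tally its weight.
  m = 00 → c = 000000, weight = 0.
  m = 10 → c = 000001, weight = 1.
  m = 01 → c = 110001, weight = 3.
  m = 11 → c = 110000, weight = 2.
Tally weights:
  weight 0: 1 codewords.
  weight 1: 1 codewords.
  weight 2: 1 codewords.
  weight 3: 1 codewords.
Minimum distance d = smallest w > 0 with A_w > 0 = 1.
Sanity: Σ A_w = 4 = 2^2 = 4 ✓.


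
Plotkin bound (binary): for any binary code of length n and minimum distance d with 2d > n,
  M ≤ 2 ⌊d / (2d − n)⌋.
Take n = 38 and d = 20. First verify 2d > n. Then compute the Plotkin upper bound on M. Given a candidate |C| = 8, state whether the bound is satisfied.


Plotkin bound M ≤ 20; given |C| = 8 ≤ bound (satisfied).

Check applicability: 2d = 40, n = 38.
2d − n = 2 > 0, so Plotkin applies.
Compute d/(2d−n) = 20/2 ≈ 10.0000.
⌊d/(2d−n)⌋ = 10.
Plotkin bound: M ≤ 2·10 = 20.
Given |C| = 8, check: satisfied.
This |C| is below the Plotkin bound.


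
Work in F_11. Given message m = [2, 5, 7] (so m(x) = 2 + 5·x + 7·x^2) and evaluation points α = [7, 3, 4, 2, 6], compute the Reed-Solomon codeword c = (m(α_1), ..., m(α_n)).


c = [6, 3, 2, 7, 9]

Message polynomial: m(x) = 2 + 5·x + 7·x^2 (mod 11).
For each evaluation point α_i, compute m(α_i) mod 11:
  α_1 = 7: Horner steps 7 → 10 → 6, so m(7) = 6.
  α_2 = 3: Horner steps 7 → 4 → 3, so m(3) = 3.
  α_3 = 4: Horner steps 7 → 0 → 2, so m(4) = 2.
  α_4 = 2: Horner steps 7 → 8 → 7, so m(2) = 7.
  α_5 = 6: Horner steps 7 → 3 → 9, so m(6) = 9.
Codeword c = [6, 3, 2, 7, 9] ∈ F_11^5.


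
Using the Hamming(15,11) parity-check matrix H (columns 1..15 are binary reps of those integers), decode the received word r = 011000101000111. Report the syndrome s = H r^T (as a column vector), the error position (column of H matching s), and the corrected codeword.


s = (0, 0, 1, 1)^T, error position = 3, corrected codeword c = 010000101000111

Compute s = H r^T mod 2 one row at a time:
  s_1 = 0 + 1 + 0 + 0 + 0 + 1 + 1 + 1 = 4 ≡ 0 (mod 2).
  s_2 = 0 + 0 + 0 + 1 + 0 + 1 + 1 + 1 = 4 ≡ 0 (mod 2).
  s_3 = 1 + 1 + 0 + 1 + 0 + 0 + 1 + 1 = 5 ≡ 1 (mod 2).
  s_4 = 0 + 1 + 0 + 1 + 1 + 0 + 1 + 1 = 5 ≡ 1 (mod 2).
s = (0, 0, 1, 1)^T — this equals column 3 of H (binary 0011), so error is at position 3.
Correct: flip bit 3 of r = 011000101000111 to get c = 010000101000111.


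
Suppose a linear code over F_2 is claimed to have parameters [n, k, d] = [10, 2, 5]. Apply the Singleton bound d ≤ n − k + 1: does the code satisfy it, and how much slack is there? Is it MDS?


Singleton RHS = n − k + 1 = 9, slack = 4, bound satisfied, not MDS.

Singleton bound: d ≤ n − k + 1.
Here n = 10, k = 2, so n − k + 1 = 9.
Given d = 5, check d ≤ 9: YES.
Slack = (n − k + 1) − d = 4.
The code is NOT MDS (slack = 4 > 0).
Description: the claimed parameters are [10, 2, 5]_2; such a code would be non-MDS.


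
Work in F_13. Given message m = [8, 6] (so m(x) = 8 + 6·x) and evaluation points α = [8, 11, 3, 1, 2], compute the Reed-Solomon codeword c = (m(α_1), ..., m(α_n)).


c = [4, 9, 0, 1, 7]

Message polynomial: m(x) = 8 + 6·x (mod 13).
For each evaluation point α_i, compute m(α_i) mod 13:
  α_1 = 8: Horner steps 6 → 4, so m(8) = 4.
  α_2 = 11: Horner steps 6 → 9, so m(11) = 9.
  α_3 = 3: Horner steps 6 → 0, so m(3) = 0.
  α_4 = 1: Horner steps 6 → 1, so m(1) = 1.
  α_5 = 2: Horner steps 6 → 7, so m(2) = 7.
Codeword c = [4, 9, 0, 1, 7] ∈ F_13^5.


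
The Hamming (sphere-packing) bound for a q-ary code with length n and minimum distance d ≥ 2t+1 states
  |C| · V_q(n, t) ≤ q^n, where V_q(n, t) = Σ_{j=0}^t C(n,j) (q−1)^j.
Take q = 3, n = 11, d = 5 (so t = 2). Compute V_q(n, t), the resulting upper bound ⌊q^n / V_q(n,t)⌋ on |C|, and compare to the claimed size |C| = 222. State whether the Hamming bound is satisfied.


V_q(n, t) = 243, q^n = 177147, Hamming bound = 729, |C| = 222 ≤ bound (satisfied).

Step 1: Compute V_q(n, t) = Σ_{j=0}^2 C(n, j) (q−1)^j.
  j = 0: C(11,0)·(2)^0 = 1·1 = 1.
  j = 1: C(11,1)·(2)^1 = 11·2 = 22.
  j = 2: C(11,2)·(2)^2 = 55·4 = 220.
  V_q(n, t) = 1 + 22 + 220 = 243.
Step 2: q^n = 3^11 = 177147.
Step 3: Hamming bound ⌊q^n / V_q(n,t)⌋ = ⌊177147/243⌋ = 729.
Step 4: Compare |C| = 222 to 729: satisfied.
The claimed |C| lies below the Hamming bound.


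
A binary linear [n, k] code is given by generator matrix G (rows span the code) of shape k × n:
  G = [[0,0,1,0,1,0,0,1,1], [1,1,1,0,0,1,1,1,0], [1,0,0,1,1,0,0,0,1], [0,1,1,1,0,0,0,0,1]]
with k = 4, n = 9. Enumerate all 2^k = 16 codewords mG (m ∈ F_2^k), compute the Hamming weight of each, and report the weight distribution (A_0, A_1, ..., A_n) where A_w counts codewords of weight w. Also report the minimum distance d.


Weight distribution: A_0 = 1, A_4 = 10, A_6 = 4, A_8 = 1. Minimum distance d = 4.

Enumerate all 2^4 = 16 messages m ∈ F_2^4.
For each, compute codeword c = mG in F_2^9, then tally its weight.
  m = 0000 → c = 000000000, weight = 0.
  m = 1000 → c = 001010011, weight = 4.
  m = 0100 → c = 111001110, weight = 6.
  m = 1100 → c = 110011101, weight = 6.
  m = 0010 → c = 100110001, weight = 4.
  m = 1010 → c = 101100010, weight = 4.
  m = 0110 → c = 011111111, weight = 8.
  m = 1110 → c = 010101100, weight = 4.
  m = 0001 → c = 011100001, weight = 4.
  m = 1001 → c = 010110010, weight = 4.
  m = 0101 → c = 100101111, weight = 6.
  m = 1101 → c = 101111100, weight = 6.
  m = 0011 → c = 111010000, weight = 4.
  m = 1011 → c = 110000011, weight = 4.
  m = 0111 → c = 000011110, weight = 4.
  m = 1111 → c = 001001101, weight = 4.
Tally weights:
  weight 0: 1 codewords.
  weight 4: 10 codewords.
  weight 6: 4 codewords.
  weight 8: 1 codewords.
Minimum distance d = smallest w > 0 with A_w > 0 = 4.
Sanity: Σ A_w = 16 = 2^4 = 16 ✓.


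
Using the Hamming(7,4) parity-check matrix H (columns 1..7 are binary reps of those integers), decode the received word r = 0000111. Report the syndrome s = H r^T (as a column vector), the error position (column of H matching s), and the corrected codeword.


s = (1, 0, 0)^T, error position = 4, corrected codeword c = 0001111

Compute s = H r^T mod 2 one row at a time:
  s_1 = 0 + 1 + 1 + 1 = 3 ≡ 1 (mod 2).
  s_2 = 0 + 0 + 1 + 1 = 2 ≡ 0 (mod 2).
  s_3 = 0 + 0 + 1 + 1 = 2 ≡ 0 (mod 2).
s = (1, 0, 0)^T — this equals column 4 of H (binary 100), so error is at position 4.
Correct: flip bit 4 of r = 0000111 to get c = 0001111.


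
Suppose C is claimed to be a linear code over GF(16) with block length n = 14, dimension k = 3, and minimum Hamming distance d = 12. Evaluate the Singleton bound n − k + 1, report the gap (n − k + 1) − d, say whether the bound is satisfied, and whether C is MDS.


Singleton RHS = n − k + 1 = 12, slack = 0, bound satisfied, MDS.

Singleton bound: d ≤ n − k + 1.
Here n = 14, k = 3, so n − k + 1 = 12.
Given d = 12, check d ≤ 12: YES.
Slack = (n − k + 1) − d = 0.
The code is MDS (slack = 0).
Description: the claimed parameters are [14, 3, 12]_16; such a code would be MDS (meets Singleton bound).


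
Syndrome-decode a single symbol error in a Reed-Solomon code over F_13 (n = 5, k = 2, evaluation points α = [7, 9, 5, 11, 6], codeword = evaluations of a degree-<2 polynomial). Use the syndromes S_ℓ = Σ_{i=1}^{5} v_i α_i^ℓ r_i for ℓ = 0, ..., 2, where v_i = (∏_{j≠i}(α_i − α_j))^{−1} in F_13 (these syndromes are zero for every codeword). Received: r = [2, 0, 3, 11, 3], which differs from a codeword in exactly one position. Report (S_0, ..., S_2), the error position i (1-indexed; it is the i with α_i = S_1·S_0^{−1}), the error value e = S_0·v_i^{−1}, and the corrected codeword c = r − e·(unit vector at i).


S = (10, 11, 3), error at position 3, error magnitude e = 12, c = [2, 0, 4, 11, 3].

Step 1: column multipliers v_i = (∏_{j≠i}(α_i − α_j))^{−1} mod 13.
  i = 1 (α = 7): (7−9)(7−5)(7−11)(7−6) = (−2)·2·(−4)·1 = 16 ≡ 3, so v_1 = 3^{−1} = 9 (mod 13).
  i = 2 (α = 9): (9−7)(9−5)(9−11)(9−6) = 2·4·(−2)·3 = −48 ≡ 4, so v_2 = 4^{−1} = 10 (mod 13).
  i = 3 (α = 5): (5−7)(5−9)(5−11)(5−6) = (−2)·(−4)·(−6)·(−1) = 48 ≡ 9, so v_3 = 9^{−1} = 3 (mod 13).
  i = 4 (α = 11): (11−7)(11−9)(11−5)(11−6) = 4·2·6·5 = 240 ≡ 6, so v_4 = 6^{−1} = 11 (mod 13).
  i = 5 (α = 6): (6−7)(6−9)(6−5)(6−11) = (−1)·(−3)·1·(−5) = −15 ≡ 11, so v_5 = 11^{−1} = 6 (mod 13).
  v = [9, 10, 3, 11, 6].
Step 2: syndromes of r = [2, 0, 3, 11, 3] (all sums mod 13).
  S_0 = Σ v_i r_i = 9·2 + 10·0 + 3·3 + 11·11 + 6·3 = 166 ≡ 10.
  S_1 = Σ v_i α_i r_i = 9·7·2 + 10·9·0 + 3·5·3 + 11·11·11 + 6·6·3 = 1610 ≡ 11.
  α_i^2 mod 13 = [10, 3, 12, 4, 10].
  S_2 = Σ v_i α_i^2 r_i = 9·10·2 + 10·3·0 + 3·12·3 + 11·4·11 + 6·10·3 = 952 ≡ 3.
  S = (10, 11, 3) ≠ 0, so r is not a codeword (an error is present).
Step 3: locate the error. For a single error e at position i, S_ℓ = v_i·e·α_i^ℓ, so α_err = S_1/S_0.
  S_0^{−1} = 10^{−1} = 4 (mod 13), so α_err = 11·4 = 44 ≡ 5 = α_3. Error position i = 3.
  Consistency check: S_2/S_1 = 3·6 = 18 ≡ 5 = α_err ✓ (single-error assumption holds).
Step 4: error magnitude e = S_0/v_3 = S_0·∏_{j≠3}(α_3 − α_j) = 10·9 = 90 ≡ 12 (mod 13).
Step 5: correct position 3: c_3 = r_3 − e = 3 − 12 ≡ 4 (mod 13). Hence c = [2, 0, 4, 11, 3].
  Check: interpolating c through the α_i gives m(x) = 9 + 12·x (degree < 2) with m(α_i) = c_i for every i, so c is indeed a codeword.


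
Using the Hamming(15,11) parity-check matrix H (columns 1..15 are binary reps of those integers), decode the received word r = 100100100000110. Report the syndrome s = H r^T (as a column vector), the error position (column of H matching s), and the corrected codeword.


s = (0, 0, 0, 1)^T, error position = 1, corrected codeword c = 000100100000110

Compute s = H r^T mod 2 one row at a time:
  s_1 = 0 + 0 + 0 + 0 + 0 + 1 + 1 + 0 = 2 ≡ 0 (mod 2).
  s_2 = 1 + 0 + 0 + 1 + 0 + 1 + 1 + 0 = 4 ≡ 0 (mod 2).
  s_3 = 0 + 0 + 0 + 1 + 0 + 0 + 1 + 0 = 2 ≡ 0 (mod 2).
  s_4 = 1 + 0 + 0 + 1 + 0 + 0 + 1 + 0 = 3 ≡ 1 (mod 2).
s = (0, 0, 0, 1)^T — this equals column 1 of H (binary 0001), so error is at position 1.
Correct: flip bit 1 of r = 100100100000110 to get c = 000100100000110.


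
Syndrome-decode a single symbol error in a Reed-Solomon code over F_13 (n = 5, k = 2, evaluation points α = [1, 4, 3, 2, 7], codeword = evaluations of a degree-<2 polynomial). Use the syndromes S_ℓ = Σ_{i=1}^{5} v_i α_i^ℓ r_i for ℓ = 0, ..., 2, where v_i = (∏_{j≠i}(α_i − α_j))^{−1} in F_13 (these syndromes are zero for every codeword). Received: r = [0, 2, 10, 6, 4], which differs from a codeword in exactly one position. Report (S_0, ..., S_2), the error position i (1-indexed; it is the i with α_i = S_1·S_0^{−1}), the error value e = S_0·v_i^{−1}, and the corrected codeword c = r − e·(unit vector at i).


S = (9, 5, 10), error at position 4, error magnitude e = 1, c = [0, 2, 10, 5, 4].

Step 1: column multipliers v_i = (∏_{j≠i}(α_i − α_j))^{−1} mod 13.
  i = 1 (α = 1): (1−4)(1−3)(1−2)(1−7) = (−3)·(−2)·(−1)·(−6) = 36 ≡ 10, so v_1 = 10^{−1} = 4 (mod 13).
  i = 2 (α = 4): (4−1)(4−3)(4−2)(4−7) = 3·1·2·(−3) = −18 ≡ 8, so v_2 = 8^{−1} = 5 (mod 13).
  i = 3 (α = 3): (3−1)(3−4)(3−2)(3−7) = 2·(−1)·1·(−4) = 8 ≡ 8, so v_3 = 8^{−1} = 5 (mod 13).
  i = 4 (α = 2): (2−1)(2−4)(2−3)(2−7) = 1·(−2)·(−1)·(−5) = −10 ≡ 3, so v_4 = 3^{−1} = 9 (mod 13).
  i = 5 (α = 7): (7−1)(7−4)(7−3)(7−2) = 6·3·4·5 = 360 ≡ 9, so v_5 = 9^{−1} = 3 (mod 13).
  v = [4, 5, 5, 9, 3].
Step 2: syndromes of r = [0, 2, 10, 6, 4] (all sums mod 13).
  S_0 = Σ v_i r_i = 4·0 + 5·2 + 5·10 + 9·6 + 3·4 = 126 ≡ 9.
  S_1 = Σ v_i α_i r_i = 4·1·0 + 5·4·2 + 5·3·10 + 9·2·6 + 3·7·4 = 382 ≡ 5.
  α_i^2 mod 13 = [1, 3, 9, 4, 10].
  S_2 = Σ v_i α_i^2 r_i = 4·1·0 + 5·3·2 + 5·9·10 + 9·4·6 + 3·10·4 = 816 ≡ 10.
  S = (9, 5, 10) ≠ 0, so r is not a codeword (an error is present).
Step 3: locate the error. For a single error e at position i, S_ℓ = v_i·e·α_i^ℓ, so α_err = S_1/S_0.
  S_0^{−1} = 9^{−1} = 3 (mod 13), so α_err = 5·3 = 15 ≡ 2 = α_4. Error position i = 4.
  Consistency check: S_2/S_1 = 10·8 = 80 ≡ 2 = α_err ✓ (single-error assumption holds).
Step 4: error magnitude e = S_0/v_4 = S_0·∏_{j≠4}(α_4 − α_j) = 9·3 = 27 ≡ 1 (mod 13).
Step 5: correct position 4: c_4 = r_4 − e = 6 − 1 ≡ 5 (mod 13). Hence c = [0, 2, 10, 5, 4].
  Check: interpolating c through the α_i gives m(x) = 8 + 5·x (degree < 2) with m(α_i) = c_i for every i, so c is indeed a codeword.


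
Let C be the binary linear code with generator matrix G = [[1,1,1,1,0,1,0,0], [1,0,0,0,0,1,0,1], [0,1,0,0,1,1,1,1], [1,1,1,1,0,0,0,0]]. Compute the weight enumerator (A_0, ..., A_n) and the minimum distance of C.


Weight distribution: A_0 = 1, A_1 = 1, A_2 = 1, A_3 = 1, A_4 = 5, A_5 = 5, A_6 = 1, A_7 = 1. Minimum distance d = 1.

Enumerate all 2^4 = 16 messages m ∈ F_2^4.
For each, compute codeword c = mG in F_2^8, then tally its weight.
  m = 0000 → c = 00000000, weight = 0.
  m = 1000 → c = 11110100, weight = 5.
  m = 0100 → c = 10000101, weight = 3.
  m = 1100 → c = 01110001, weight = 4.
  m = 0010 → c = 01001111, weight = 5.
  m = 1010 → c = 10111011, weight = 6.
  m = 0110 → c = 11001010, weight = 4.
  m = 1110 → c = 00111110, weight = 5.
  m = 0001 → c = 11110000, weight = 4.
  m = 1001 → c = 00000100, weight = 1.
  m = 0101 → c = 01110101, weight = 5.
  m = 1101 → c = 10000001, weight = 2.
  m = 0011 → c = 10111111, weight = 7.
  m = 1011 → c = 01001011, weight = 4.
  m = 0111 → c = 00111010, weight = 4.
  m = 1111 → c = 11001110, weight = 5.
Tally weights:
  weight 0: 1 codewords.
  weight 1: 1 codewords.
  weight 2: 1 codewords.
  weight 3: 1 codewords.
  weight 4: 5 codewords.
  weight 5: 5 codewords.
  weight 6: 1 codewords.
  weight 7: 1 codewords.
Minimum distance d = smallest w > 0 with A_w > 0 = 1.
Sanity: Σ A_w = 16 = 2^4 = 16 ✓.


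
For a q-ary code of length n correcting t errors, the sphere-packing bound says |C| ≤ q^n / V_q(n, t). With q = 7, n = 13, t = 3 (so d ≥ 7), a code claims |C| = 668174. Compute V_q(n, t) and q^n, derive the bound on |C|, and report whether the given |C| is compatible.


V_q(n, t) = 64663, q^n = 96889010407, Hamming bound = 1498368, |C| = 668174 ≤ bound (satisfied).

Step 1: Compute V_q(n, t) = Σ_{j=0}^3 C(n, j) (q−1)^j.
  j = 0: C(13,0)·(6)^0 = 1·1 = 1.
  j = 1: C(13,1)·(6)^1 = 13·6 = 78.
  j = 2: C(13,2)·(6)^2 = 78·36 = 2808.
  j = 3: C(13,3)·(6)^3 = 286·216 = 61776.
  V_q(n, t) = 1 + 78 + 2808 + 61776 = 64663.
Step 2: q^n = 7^13 = 96889010407.
Step 3: Hamming bound ⌊q^n / V_q(n,t)⌋ = ⌊96889010407/64663⌋ = 1498368.
Step 4: Compare |C| = 668174 to 1498368: satisfied.
The claimed |C| lies below the Hamming bound.


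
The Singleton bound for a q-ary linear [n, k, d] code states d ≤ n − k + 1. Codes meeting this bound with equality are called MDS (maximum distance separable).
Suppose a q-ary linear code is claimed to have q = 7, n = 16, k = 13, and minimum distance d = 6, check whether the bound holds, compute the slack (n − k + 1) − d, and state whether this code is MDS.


Singleton RHS = n − k + 1 = 4, slack = -2, bound violated (no such code; not MDS).

Singleton bound: d ≤ n − k + 1.
Here n = 16, k = 13, so n − k + 1 = 4.
Given d = 6, check d ≤ 4: NO.
Slack = (n − k + 1) − d = -2.
The slack is negative: d = 6 exceeds n − k + 1 = 4 by 2, so the Singleton bound is violated and no linear [16, 13, 6]_7 code can exist. In particular it is not MDS (MDS requires d = n − k + 1 exactly).
Description: the claimed parameters are [16, 13, 6]_7; such a code would be impossible (violates the Singleton bound).


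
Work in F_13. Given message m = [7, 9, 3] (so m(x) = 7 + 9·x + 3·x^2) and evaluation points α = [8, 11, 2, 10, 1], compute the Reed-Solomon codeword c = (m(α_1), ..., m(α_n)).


c = [11, 1, 11, 7, 6]

Message polynomial: m(x) = 7 + 9·x + 3·x^2 (mod 13).
For each evaluation point α_i, compute m(α_i) mod 13:
  α_1 = 8: Horner steps 3 → 7 → 11, so m(8) = 11.
  α_2 = 11: Horner steps 3 → 3 → 1, so m(11) = 1.
  α_3 = 2: Horner steps 3 → 2 → 11, so m(2) = 11.
  α_4 = 10: Horner steps 3 → 0 → 7, so m(10) = 7.
  α_5 = 1: Horner steps 3 → 12 → 6, so m(1) = 6.
Codeword c = [11, 1, 11, 7, 6] ∈ F_13^5.


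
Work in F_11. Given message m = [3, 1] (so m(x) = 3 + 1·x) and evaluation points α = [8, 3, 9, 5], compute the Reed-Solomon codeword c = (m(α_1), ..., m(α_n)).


c = [0, 6, 1, 8]

Message polynomial: m(x) = 3 + 1·x (mod 11).
For each evaluation point α_i, compute m(α_i) mod 11:
  α_1 = 8: Horner steps 1 → 0, so m(8) = 0.
  α_2 = 3: Horner steps 1 → 6, so m(3) = 6.
  α_3 = 9: Horner steps 1 → 1, so m(9) = 1.
  α_4 = 5: Horner steps 1 → 8, so m(5) = 8.
Codeword c = [0, 6, 1, 8] ∈ F_11^4.


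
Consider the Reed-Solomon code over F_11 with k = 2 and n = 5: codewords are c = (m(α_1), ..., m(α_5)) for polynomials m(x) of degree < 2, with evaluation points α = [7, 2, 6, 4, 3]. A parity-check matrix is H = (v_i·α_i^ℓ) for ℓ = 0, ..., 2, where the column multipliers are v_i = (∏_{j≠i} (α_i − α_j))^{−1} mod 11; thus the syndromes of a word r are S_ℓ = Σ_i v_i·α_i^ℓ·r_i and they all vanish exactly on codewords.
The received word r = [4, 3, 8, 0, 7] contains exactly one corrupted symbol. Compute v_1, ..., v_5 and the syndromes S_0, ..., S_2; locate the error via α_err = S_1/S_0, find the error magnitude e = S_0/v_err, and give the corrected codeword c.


S = (5, 2, 3), error at position 1, error magnitude e = 3, c = [1, 3, 8, 0, 7].

Step 1: column multipliers v_i = (∏_{j≠i}(α_i − α_j))^{−1} mod 11.
  i = 1 (α = 7): (7−2)(7−6)(7−4)(7−3) = 5·1·3·4 = 60 ≡ 5, so v_1 = 5^{−1} = 9 (mod 11).
  i = 2 (α = 2): (2−7)(2−6)(2−4)(2−3) = (−5)·(−4)·(−2)·(−1) = 40 ≡ 7, so v_2 = 7^{−1} = 8 (mod 11).
  i = 3 (α = 6): (6−7)(6−2)(6−4)(6−3) = (−1)·4·2·3 = −24 ≡ 9, so v_3 = 9^{−1} = 5 (mod 11).
  i = 4 (α = 4): (4−7)(4−2)(4−6)(4−3) = (−3)·2·(−2)·1 = 12 ≡ 1, so v_4 = 1^{−1} = 1 (mod 11).
  i = 5 (α = 3): (3−7)(3−2)(3−6)(3−4) = (−4)·1·(−3)·(−1) = −12 ≡ 10, so v_5 = 10^{−1} = 10 (mod 11).
  v = [9, 8, 5, 1, 10].
Step 2: syndromes of r = [4, 3, 8, 0, 7] (all sums mod 11).
  S_0 = Σ v_i r_i = 9·4 + 8·3 + 5·8 + 1·0 + 10·7 = 170 ≡ 5.
  S_1 = Σ v_i α_i r_i = 9·7·4 + 8·2·3 + 5·6·8 + 1·4·0 + 10·3·7 = 750 ≡ 2.
  α_i^2 mod 11 = [5, 4, 3, 5, 9].
  S_2 = Σ v_i α_i^2 r_i = 9·5·4 + 8·4·3 + 5·3·8 + 1·5·0 + 10·9·7 = 1026 ≡ 3.
  S = (5, 2, 3) ≠ 0, so r is not a codeword (an error is present).
Step 3: locate the error. For a single error e at position i, S_ℓ = v_i·e·α_i^ℓ, so α_err = S_1/S_0.
  S_0^{−1} = 5^{−1} = 9 (mod 11), so α_err = 2·9 = 18 ≡ 7 = α_1. Error position i = 1.
  Consistency check: S_2/S_1 = 3·6 = 18 ≡ 7 = α_err ✓ (single-error assumption holds).
Step 4: error magnitude e = S_0/v_1 = S_0·∏_{j≠1}(α_1 − α_j) = 5·5 = 25 ≡ 3 (mod 11).
Step 5: correct position 1: c_1 = r_1 − e = 4 − 3 ≡ 1 (mod 11). Hence c = [1, 3, 8, 0, 7].
  Check: interpolating c through the α_i gives m(x) = 6 + 4·x (degree < 2) with m(α_i) = c_i for every i, so c is indeed a codeword.
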